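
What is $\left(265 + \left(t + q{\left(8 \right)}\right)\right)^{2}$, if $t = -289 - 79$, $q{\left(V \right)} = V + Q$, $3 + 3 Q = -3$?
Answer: $9409$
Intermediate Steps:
$Q = -2$ ($Q = -1 + \frac{1}{3} \left(-3\right) = -1 - 1 = -2$)
$q{\left(V \right)} = -2 + V$ ($q{\left(V \right)} = V - 2 = -2 + V$)
$t = -368$ ($t = -289 - 79 = -368$)
$\left(265 + \left(t + q{\left(8 \right)}\right)\right)^{2} = \left(265 + \left(-368 + \left(-2 + 8\right)\right)\right)^{2} = \left(265 + \left(-368 + 6\right)\right)^{2} = \left(265 - 362\right)^{2} = \left(-97\right)^{2} = 9409$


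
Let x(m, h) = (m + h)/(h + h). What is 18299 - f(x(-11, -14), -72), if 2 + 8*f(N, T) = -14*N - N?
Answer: 4099407/224 ≈ 18301.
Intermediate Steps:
x(m, h) = (h + m)/(2*h) (x(m, h) = (h + m)/((2*h)) = (h + m)*(1/(2*h)) = (h + m)/(2*h))
f(N, T) = -¼ - 15*N/8 (f(N, T) = -¼ + (-14*N - N)/8 = -¼ + (-15*N)/8 = -¼ - 15*N/8)
18299 - f(x(-11, -14), -72) = 18299 - (-¼ - 15*(-14 - 11)/(16*(-14))) = 18299 - (-¼ - 15*(-1)*(-25)/(16*14)) = 18299 - (-¼ - 15/8*25/28) = 18299 - (-¼ - 375/224) = 18299 - 1*(-431/224) = 18299 + 431/224 = 4099407/224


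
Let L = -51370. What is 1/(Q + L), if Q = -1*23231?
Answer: -1/74601 ≈ -1.3405e-5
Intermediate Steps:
Q = -23231
1/(Q + L) = 1/(-23231 - 51370) = 1/(-74601) = -1/74601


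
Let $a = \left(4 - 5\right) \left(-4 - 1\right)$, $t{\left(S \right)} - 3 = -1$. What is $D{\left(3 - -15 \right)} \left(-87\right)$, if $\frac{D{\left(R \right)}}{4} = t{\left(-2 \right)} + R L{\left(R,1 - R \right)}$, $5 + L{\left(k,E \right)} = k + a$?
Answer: $-113448$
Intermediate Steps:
$t{\left(S \right)} = 2$ ($t{\left(S \right)} = 3 - 1 = 2$)
$a = 5$ ($a = \left(-1\right) \left(-5\right) = 5$)
$L{\left(k,E \right)} = k$ ($L{\left(k,E \right)} = -5 + \left(k + 5\right) = -5 + \left(5 + k\right) = k$)
$D{\left(R \right)} = 8 + 4 R^{2}$ ($D{\left(R \right)} = 4 \left(2 + R R\right) = 4 \left(2 + R^{2}\right) = 8 + 4 R^{2}$)
$D{\left(3 - -15 \right)} \left(-87\right) = \left(8 + 4 \left(3 - -15\right)^{2}\right) \left(-87\right) = \left(8 + 4 \left(3 + 15\right)^{2}\right) \left(-87\right) = \left(8 + 4 \cdot 18^{2}\right) \left(-87\right) = \left(8 + 4 \cdot 324\right) \left(-87\right) = \left(8 + 1296\right) \left(-87\right) = 1304 \left(-87\right) = -113448$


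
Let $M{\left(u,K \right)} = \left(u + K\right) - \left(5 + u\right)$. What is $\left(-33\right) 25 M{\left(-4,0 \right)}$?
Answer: $4125$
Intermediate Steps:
$M{\left(u,K \right)} = -5 + K$ ($M{\left(u,K \right)} = \left(K + u\right) - \left(5 + u\right) = -5 + K$)
$\left(-33\right) 25 M{\left(-4,0 \right)} = \left(-33\right) 25 \left(-5 + 0\right) = \left(-825\right) \left(-5\right) = 4125$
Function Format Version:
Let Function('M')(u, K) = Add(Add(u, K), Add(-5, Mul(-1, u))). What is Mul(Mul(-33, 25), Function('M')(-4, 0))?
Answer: 4125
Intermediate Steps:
Function('M')(u, K) = Add(-5, K) (Function('M')(u, K) = Add(Add(K, u), Add(-5, Mul(-1, u))) = Add(-5, K))
Mul(Mul(-33, 25), Function('M')(-4, 0)) = Mul(Mul(-33, 25), Add(-5, 0)) = Mul(-825, -5) = 4125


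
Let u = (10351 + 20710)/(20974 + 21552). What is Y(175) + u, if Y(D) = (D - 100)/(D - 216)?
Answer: -1915949/1743566 ≈ -1.0989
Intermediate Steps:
Y(D) = (-100 + D)/(-216 + D)
u = 31061/42526 ≈ 0.73040
Y(175) + u = (-100 + 175)/(-216 + 175) + 31061/42526 = 75/(-41) + 31061/42526 = -1/41*75 + 31061/42526 = -75/41 + 31061/42526 = -1915949/1743566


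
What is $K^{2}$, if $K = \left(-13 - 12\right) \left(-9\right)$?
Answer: $50625$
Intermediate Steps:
$K = 225$ ($K = \left(-25\right) \left(-9\right) = 225$)
$K^{2} = 225^{2} = 50625$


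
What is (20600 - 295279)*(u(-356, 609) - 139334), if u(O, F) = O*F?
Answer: 97823629702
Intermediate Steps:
u(O, F) = F*O
(20600 - 295279)*(u(-356, 609) - 139334) = (20600 - 295279)*(609*(-356) - 139334) = -274679*(-216804 - 139334) = -274679*(-356138) = 97823629702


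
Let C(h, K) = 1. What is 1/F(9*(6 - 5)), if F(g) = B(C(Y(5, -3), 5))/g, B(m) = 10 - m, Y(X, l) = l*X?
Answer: 1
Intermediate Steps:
Y(X, l) = X*l
F(g) = 9/g (F(g) = (10 - 1*1)/g = (10 - 1)/g = 9/g)
1/F(9*(6 - 5)) = 1/(9/((9*(6 - 5)))) = 1/(9/((9*1))) = 1/(9/9) = 1/(9*(⅑)) = 1/1 = 1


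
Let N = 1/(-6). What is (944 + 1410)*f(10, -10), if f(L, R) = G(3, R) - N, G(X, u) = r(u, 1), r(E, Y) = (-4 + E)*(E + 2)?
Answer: 792121/3 ≈ 2.6404e+5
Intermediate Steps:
N = -⅙ ≈ -0.16667
r(E, Y) = (-4 + E)*(2 + E)
G(X, u) = -8 + u² - 2*u
f(L, R) = -47/6 + R² - 2*R (f(L, R) = (-8 + R² - 2*R) - 1*(-⅙) = (-8 + R² - 2*R) + ⅙ = -47/6 + R² - 2*R)
(944 + 1410)*f(10, -10) = (944 + 1410)*(-47/6 + (-10)² - 2*(-10)) = 2354*(-47/6 + 100 + 20) = 2354*(673/6) = 792121/3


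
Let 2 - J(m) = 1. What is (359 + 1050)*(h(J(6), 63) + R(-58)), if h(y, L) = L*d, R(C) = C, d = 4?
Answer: 273346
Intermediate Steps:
J(m) = 1 (J(m) = 2 - 1*1 = 2 - 1 = 1)
h(y, L) = 4*L (h(y, L) = L*4 = 4*L)
(359 + 1050)*(h(J(6), 63) + R(-58)) = (359 + 1050)*(4*63 - 58) = 1409*(252 - 58) = 1409*194 = 273346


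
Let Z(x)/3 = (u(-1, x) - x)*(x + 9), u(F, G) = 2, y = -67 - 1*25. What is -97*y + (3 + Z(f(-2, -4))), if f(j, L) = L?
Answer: 9017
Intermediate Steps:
y = -92 (y = -67 - 25 = -92)
Z(x) = 3*(2 - x)*(9 + x) (Z(x) = 3*((2 - x)*(x + 9)) = 3*((2 - x)*(9 + x)) = 3*(2 - x)*(9 + x))
-97*y + (3 + Z(f(-2, -4))) = -97*(-92) + (3 + (54 - 21*(-4) - 3*(-4)**2)) = 8924 + (3 + (54 + 84 - 3*16)) = 8924 + (3 + (54 + 84 - 48)) = 8924 + (3 + 90) = 8924 + 93 = 9017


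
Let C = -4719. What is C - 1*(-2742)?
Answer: -1977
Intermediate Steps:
C - 1*(-2742) = -4719 - 1*(-2742) = -4719 + 2742 = -1977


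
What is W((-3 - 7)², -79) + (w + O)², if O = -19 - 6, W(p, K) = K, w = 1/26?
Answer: 367797/676 ≈ 544.08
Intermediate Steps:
w = 1/26 ≈ 0.038462
O = -25
W((-3 - 7)², -79) + (w + O)² = -79 + (1/26 - 25)² = -79 + (-649/26)² = -79 + 421201/676 = 367797/676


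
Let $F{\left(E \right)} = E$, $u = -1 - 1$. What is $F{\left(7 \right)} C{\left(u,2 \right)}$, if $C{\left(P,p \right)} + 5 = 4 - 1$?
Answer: $-14$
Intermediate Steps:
$u = -2$
$C{\left(P,p \right)} = -2$ ($C{\left(P,p \right)} = -5 + \left(4 - 1\right) = -5 + 3 = -2$)
$F{\left(7 \right)} C{\left(u,2 \right)} = 7 \left(-2\right) = -14$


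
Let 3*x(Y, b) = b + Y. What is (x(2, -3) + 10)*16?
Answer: 464/3 ≈ 154.67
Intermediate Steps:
x(Y, b) = Y/3 + b/3 (x(Y, b) = (b + Y)/3 = (Y + b)/3 = Y/3 + b/3)
(x(2, -3) + 10)*16 = (((⅓)*2 + (⅓)*(-3)) + 10)*16 = ((⅔ - 1) + 10)*16 = (-⅓ + 10)*16 = (29/3)*16 = 464/3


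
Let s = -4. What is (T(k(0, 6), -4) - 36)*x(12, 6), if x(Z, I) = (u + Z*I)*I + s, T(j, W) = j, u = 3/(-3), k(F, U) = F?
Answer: -15192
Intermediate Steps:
u = -1 (u = 3*(-⅓) = -1)
x(Z, I) = -4 + I*(-1 + I*Z) (x(Z, I) = (-1 + Z*I)*I - 4 = (-1 + I*Z)*I - 4 = I*(-1 + I*Z) - 4 = -4 + I*(-1 + I*Z))
(T(k(0, 6), -4) - 36)*x(12, 6) = (0 - 36)*(-4 - 1*6 + 12*6²) = -36*(-4 - 6 + 12*36) = -36*(-4 - 6 + 432) = -36*422 = -15192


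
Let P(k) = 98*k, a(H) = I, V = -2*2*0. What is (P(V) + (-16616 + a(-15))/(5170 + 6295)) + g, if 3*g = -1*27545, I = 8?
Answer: -315853249/34395 ≈ -9183.1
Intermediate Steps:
V = 0 (V = -4*0 = 0)
a(H) = 8
g = -27545/3 (g = (-1*27545)/3 = (⅓)*(-27545) = -27545/3 ≈ -9181.7)
(P(V) + (-16616 + a(-15))/(5170 + 6295)) + g = (98*0 + (-16616 + 8)/(5170 + 6295)) - 27545/3 = (0 - 16608/11465) - 27545/3 = -16608/11465 - 27545/3 = -315853249/34395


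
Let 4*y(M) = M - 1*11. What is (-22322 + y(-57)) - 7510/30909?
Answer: -690483661/30909 ≈ -22339.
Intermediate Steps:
y(M) = -11/4 + M/4 (y(M) = (M - 1*11)/4 = (M - 11)/4 = (-11 + M)/4 = -11/4 + M/4)
(-22322 + y(-57)) - 7510/30909 = (-22322 + (-11/4 + (¼)*(-57))) - 7510/30909 = (-22322 + (-11/4 - 57/4)) - 7510*1/30909 = (-22322 - 17) - 7510/30909 = -22339 - 7510/30909 = -690483661/30909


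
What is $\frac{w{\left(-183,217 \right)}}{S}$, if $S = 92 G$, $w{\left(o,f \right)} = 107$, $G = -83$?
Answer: $- \frac{107}{7636} \approx -0.014013$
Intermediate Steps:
$S = -7636$ ($S = 92 \left(-83\right) = -7636$)
$\frac{w{\left(-183,217 \right)}}{S} = \frac{107}{-7636} = 107 \left(- \frac{1}{7636}\right) = - \frac{107}{7636}$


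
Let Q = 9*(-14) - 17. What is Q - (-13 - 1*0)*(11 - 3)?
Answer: -39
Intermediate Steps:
Q = -143 (Q = -126 - 17 = -143)
Q - (-13 - 1*0)*(11 - 3) = -143 - (-13 - 1*0)*(11 - 3) = -143 - (-13 + 0)*8 = -143 - (-13)*8 = -143 - 1*(-104) = -143 + 104 = -39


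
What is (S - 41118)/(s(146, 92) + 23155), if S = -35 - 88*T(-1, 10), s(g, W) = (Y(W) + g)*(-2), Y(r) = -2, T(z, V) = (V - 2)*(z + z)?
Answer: -39745/22867 ≈ -1.7381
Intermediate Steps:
T(z, V) = 2*z*(-2 + V) (T(z, V) = (-2 + V)*(2*z) = 2*z*(-2 + V))
s(g, W) = 4 - 2*g (s(g, W) = (-2 + g)*(-2) = 4 - 2*g)
S = 1373 (S = -35 - 176*(-1)*(-2 + 10) = -35 - 176*(-1)*8 = -35 - 88*(-16) = -35 + 1408 = 1373)
(S - 41118)/(s(146, 92) + 23155) = (1373 - 41118)/((4 - 2*146) + 23155) = -39745/((4 - 292) + 23155) = -39745/(-288 + 23155) = -39745/22867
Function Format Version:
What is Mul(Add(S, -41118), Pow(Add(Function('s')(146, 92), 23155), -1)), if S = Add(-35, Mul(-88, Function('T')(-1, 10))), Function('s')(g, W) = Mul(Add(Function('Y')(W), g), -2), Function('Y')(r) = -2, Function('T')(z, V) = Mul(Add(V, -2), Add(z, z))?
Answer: Rational(-39745, 22867) ≈ -1.7381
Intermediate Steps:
Function('T')(z, V) = Mul(2, z, Add(-2, V)) (Function('T')(z, V) = Mul(Add(-2, V), Mul(2, z)) = Mul(2, z, Add(-2, V)))
Function('s')(g, W) = Add(4, Mul(-2, g)) (Function('s')(g, W) = Mul(Add(-2, g), -2) = Add(4, Mul(-2, g)))
S = 1373 (S = Add(-35, Mul(-88, Mul(2, -1, Add(-2, 10)))) = Add(-35, Mul(-88, Mul(2, -1, 8))) = Add(-35, Mul(-88, -16)) = Add(-35, 1408) = 1373)
Mul(Add(S, -41118), Pow(Add(Function('s')(146, 92), 23155), -1)) = Mul(Add(1373, -41118), Pow(Add(Add(4, Mul(-2, 146)), 23155), -1)) = Mul(-39745, Pow(Add(Add(4, -292), 23155), -1)) = Mul(-39745, Pow(Add(-288, 23155), -1)) = Mul(-39745, Pow(22867, -1)) = Mul(-39745, Rational(1, 22867)) = Rational(-39745, 22867)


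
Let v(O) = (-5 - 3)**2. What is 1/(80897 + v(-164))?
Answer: 1/80961 ≈ 1.2352e-5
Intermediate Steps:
v(O) = 64 (v(O) = (-8)**2 = 64)
1/(80897 + v(-164)) = 1/(80897 + 64) = 1/80961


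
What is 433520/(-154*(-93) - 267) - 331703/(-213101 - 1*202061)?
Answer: 36928623181/1167020382 ≈ 31.644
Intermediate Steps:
433520/(-154*(-93) - 267) - 331703/(-213101 - 1*202061) = 433520/(14322 - 267) - 331703/(-213101 - 202061) = 433520/14055 - 331703/(-415162) = 433520*(1/14055) - 331703*(-1/415162) = 86704/2811 + 331703/415162 = 36928623181/1167020382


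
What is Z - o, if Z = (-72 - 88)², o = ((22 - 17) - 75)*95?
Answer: 32250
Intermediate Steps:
o = -6650 (o = (5 - 75)*95 = -70*95 = -6650)
Z = 25600 (Z = (-160)² = 25600)
Z - o = 25600 - 1*(-6650) = 25600 + 6650 = 32250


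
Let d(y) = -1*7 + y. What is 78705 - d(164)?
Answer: 78548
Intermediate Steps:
d(y) = -7 + y
78705 - d(164) = 78705 - (-7 + 164) = 78705 - 1*157 = 78705 - 157 = 78548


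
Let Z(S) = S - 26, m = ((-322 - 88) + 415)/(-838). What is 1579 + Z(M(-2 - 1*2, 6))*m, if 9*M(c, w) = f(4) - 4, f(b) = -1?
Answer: 11910013/7542 ≈ 1579.2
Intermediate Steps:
m = -5/838 (m = (-410 + 415)*(-1/838) = 5*(-1/838) = -5/838 ≈ -0.0059666)
M(c, w) = -5/9 (M(c, w) = (-1 - 4)/9 = (⅑)*(-5) = -5/9)
Z(S) = -26 + S
1579 + Z(M(-2 - 1*2, 6))*m = 1579 + (-26 - 5/9)*(-5/838) = 1579 - 239/9*(-5/838) = 1579 + 1195/7542 = 11910013/7542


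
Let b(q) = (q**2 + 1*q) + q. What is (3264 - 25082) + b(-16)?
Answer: -21594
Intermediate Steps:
b(q) = q**2 + 2*q (b(q) = (q**2 + q) + q = (q + q**2) + q = q**2 + 2*q)
(3264 - 25082) + b(-16) = (3264 - 25082) - 16*(2 - 16) = -21818 - 16*(-14) = -21818 + 224 = -21594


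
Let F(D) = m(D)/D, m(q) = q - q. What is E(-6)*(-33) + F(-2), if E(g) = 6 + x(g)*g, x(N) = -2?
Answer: -594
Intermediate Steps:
m(q) = 0
E(g) = 6 - 2*g
F(D) = 0 (F(D) = 0/D = 0)
E(-6)*(-33) + F(-2) = (6 - 2*(-6))*(-33) + 0 = (6 + 12)*(-33) + 0 = 18*(-33) + 0 = -594 + 0 = -594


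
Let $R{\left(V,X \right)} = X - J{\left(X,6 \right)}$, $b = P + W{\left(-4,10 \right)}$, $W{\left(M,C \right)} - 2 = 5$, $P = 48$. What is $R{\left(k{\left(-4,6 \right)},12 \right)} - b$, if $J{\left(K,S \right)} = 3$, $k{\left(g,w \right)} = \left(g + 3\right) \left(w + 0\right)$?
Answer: $-46$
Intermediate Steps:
$W{\left(M,C \right)} = 7$ ($W{\left(M,C \right)} = 2 + 5 = 7$)
$k{\left(g,w \right)} = w \left(3 + g\right)$ ($k{\left(g,w \right)} = \left(3 + g\right) w = w \left(3 + g\right)$)
$b = 55$ ($b = 48 + 7 = 55$)
$R{\left(V,X \right)} = -3 + X$ ($R{\left(V,X \right)} = X - 3 = -3 + X$)
$R{\left(k{\left(-4,6 \right)},12 \right)} - b = \left(-3 + 12\right) - 55 = 9 - 55 = -46$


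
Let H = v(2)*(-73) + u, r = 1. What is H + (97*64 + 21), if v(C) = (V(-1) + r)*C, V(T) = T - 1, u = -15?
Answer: 6360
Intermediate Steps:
V(T) = -1 + T
v(C) = -C (v(C) = ((-1 - 1) + 1)*C = (-2 + 1)*C = -C)
H = 131 (H = -1*2*(-73) - 15 = -2*(-73) - 15 = 146 - 15 = 131)
H + (97*64 + 21) = 131 + (97*64 + 21) = 131 + (6208 + 21) = 131 + 6229 = 6360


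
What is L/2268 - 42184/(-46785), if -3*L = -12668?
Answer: 73307693/26527095 ≈ 2.7635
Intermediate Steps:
L = 12668/3 (L = -⅓*(-12668) = 12668/3 ≈ 4222.7)
L/2268 - 42184/(-46785) = (12668/3)/2268 - 42184/(-46785) = (12668/3)*(1/2268) - 42184*(-1/46785) = 3167/1701 + 42184/46785 = 73307693/26527095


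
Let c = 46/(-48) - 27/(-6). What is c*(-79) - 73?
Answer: -8467/24 ≈ -352.79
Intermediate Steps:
c = 85/24 (c = 46*(-1/48) - 27*(-⅙) = -23/24 + 9/2 = 85/24 ≈ 3.5417)
c*(-79) - 73 = (85/24)*(-79) - 73 = -6715/24 - 73 = -8467/24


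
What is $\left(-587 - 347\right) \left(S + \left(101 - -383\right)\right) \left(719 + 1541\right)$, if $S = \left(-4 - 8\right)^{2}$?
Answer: $-1325607520$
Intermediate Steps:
$S = 144$ ($S = \left(-12\right)^{2} = 144$)
$\left(-587 - 347\right) \left(S + \left(101 - -383\right)\right) \left(719 + 1541\right) = \left(-587 - 347\right) \left(144 + \left(101 - -383\right)\right) \left(719 + 1541\right) = - 934 \left(144 + \left(101 + 383\right)\right) 2260 = - 934 \left(144 + 484\right) 2260 = \left(-934\right) 628 \cdot 2260 = \left(-586552\right) 2260 = -1325607520$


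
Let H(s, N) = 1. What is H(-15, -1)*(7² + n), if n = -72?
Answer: -23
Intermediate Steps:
H(-15, -1)*(7² + n) = 1*(7² - 72) = 1*(49 - 72) = 1*(-23) = -23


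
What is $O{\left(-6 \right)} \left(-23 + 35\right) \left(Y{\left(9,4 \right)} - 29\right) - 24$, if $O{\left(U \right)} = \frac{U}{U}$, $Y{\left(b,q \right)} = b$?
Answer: $-264$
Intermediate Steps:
$O{\left(U \right)} = 1$
$O{\left(-6 \right)} \left(-23 + 35\right) \left(Y{\left(9,4 \right)} - 29\right) - 24 = 1 \left(-23 + 35\right) \left(9 - 29\right) - 24 = 1 \cdot 12 \left(-20\right) - 24 = 1 \left(-240\right) - 24 = -240 - 24 = -264$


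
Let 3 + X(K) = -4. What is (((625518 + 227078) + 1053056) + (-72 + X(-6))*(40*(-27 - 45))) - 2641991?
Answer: -508819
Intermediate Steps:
X(K) = -7 (X(K) = -3 - 4 = -7)
(((625518 + 227078) + 1053056) + (-72 + X(-6))*(40*(-27 - 45))) - 2641991 = (((625518 + 227078) + 1053056) + (-72 - 7)*(40*(-27 - 45))) - 2641991 = ((852596 + 1053056) - 3160*(-72)) - 2641991 = (1905652 - 79*(-2880)) - 2641991 = (1905652 + 227520) - 2641991 = 2133172 - 2641991 = -508819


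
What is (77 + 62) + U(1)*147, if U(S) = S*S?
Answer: 286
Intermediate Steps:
U(S) = S**2
(77 + 62) + U(1)*147 = (77 + 62) + 1**2*147 = 139 + 1*147 = 139 + 147 = 286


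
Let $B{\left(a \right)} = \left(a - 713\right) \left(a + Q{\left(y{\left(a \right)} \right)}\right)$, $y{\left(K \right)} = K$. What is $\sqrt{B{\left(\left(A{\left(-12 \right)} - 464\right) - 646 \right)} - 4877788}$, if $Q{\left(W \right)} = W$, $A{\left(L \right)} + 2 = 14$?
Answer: $4 i \sqrt{56302} \approx 949.12 i$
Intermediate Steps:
$A{\left(L \right)} = 12$ ($A{\left(L \right)} = -2 + 14 = 12$)
$B{\left(a \right)} = 2 a \left(-713 + a\right)$ ($B{\left(a \right)} = \left(a - 713\right) \left(a + a\right) = \left(-713 + a\right) 2 a = 2 a \left(-713 + a\right)$)
$\sqrt{B{\left(\left(A{\left(-12 \right)} - 464\right) - 646 \right)} - 4877788} = \sqrt{2 \left(\left(12 - 464\right) - 646\right) \left(-713 + \left(\left(12 - 464\right) - 646\right)\right) - 4877788} = \sqrt{2 \left(-452 - 646\right) \left(-713 - 1098\right) - 4877788} = \sqrt{2 \left(-1098\right) \left(-713 - 1098\right) - 4877788} = \sqrt{2 \left(-1098\right) \left(-1811\right) - 4877788} = \sqrt{3976956 - 4877788} = \sqrt{-900832} = 4 i \sqrt{56302}$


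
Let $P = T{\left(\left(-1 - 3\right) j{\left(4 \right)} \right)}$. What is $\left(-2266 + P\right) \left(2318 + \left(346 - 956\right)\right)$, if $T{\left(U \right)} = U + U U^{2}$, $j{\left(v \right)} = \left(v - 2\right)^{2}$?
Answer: $-10893624$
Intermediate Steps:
$j{\left(v \right)} = \left(-2 + v\right)^{2}$
$T{\left(U \right)} = U + U^{3}$
$P = -4112$ ($P = \left(-1 - 3\right) \left(-2 + 4\right)^{2} + \left(\left(-1 - 3\right) \left(-2 + 4\right)^{2}\right)^{3} = - 4 \cdot 2^{2} + \left(- 4 \cdot 2^{2}\right)^{3} = \left(-4\right) 4 + \left(\left(-4\right) 4\right)^{3} = -16 + \left(-16\right)^{3} = -16 - 4096 = -4112$)
$\left(-2266 + P\right) \left(2318 + \left(346 - 956\right)\right) = \left(-2266 - 4112\right) \left(2318 + \left(346 - 956\right)\right) = - 6378 \left(2318 - 610\right) = \left(-6378\right) 1708 = -10893624$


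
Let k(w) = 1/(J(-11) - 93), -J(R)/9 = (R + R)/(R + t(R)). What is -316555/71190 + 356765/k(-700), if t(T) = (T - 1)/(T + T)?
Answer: -13077991288375/327474 ≈ -3.9936e+7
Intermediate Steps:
t(T) = (-1 + T)/(2*T) (t(T) = (-1 + T)/((2*T)) = (-1 + T)*(1/(2*T)) = (-1 + T)/(2*T))
J(R) = -18*R/(R + (-1 + R)/(2*R)) (J(R) = -9*(R + R)/(R + (-1 + R)/(2*R)) = -9*2*R/(R + (-1 + R)/(2*R)) = -18*R/(R + (-1 + R)/(2*R)))
k(w) = -115/12873 (k(w) = 1/(-36*(-11)²/(-1 - 11 + 2*(-11)²) - 93) = 1/(-36*121/(-1 - 11 + 2*121) - 93) = 1/(-36*121/(-1 - 11 + 242) - 93) = 1/(-36*121/230 - 93) = 1/(-36*121*1/230 - 93) = 1/(-2178/115 - 93) = 1/(-12873/115) = -115/12873)
-316555/71190 + 356765/k(-700) = -316555/71190 + 356765/(-115/12873) = -316555*1/71190 + 356765*(-12873/115) = -63311/14238 - 918527169/23 = -13077991288375/327474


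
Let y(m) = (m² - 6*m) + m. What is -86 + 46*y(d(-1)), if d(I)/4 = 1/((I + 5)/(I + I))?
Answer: 558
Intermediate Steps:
d(I) = 8*I/(5 + I) (d(I) = 4/(((I + 5)/(I + I))) = 4/(((5 + I)/((2*I)))) = 4/(((5 + I)*(1/(2*I)))) = 4/(((5 + I)/(2*I))) = 4*(2*I/(5 + I)) = 8*I/(5 + I))
y(m) = m² - 5*m
-86 + 46*y(d(-1)) = -86 + 46*((8*(-1)/(5 - 1))*(-5 + 8*(-1)/(5 - 1))) = -86 + 46*((8*(-1)/4)*(-5 + 8*(-1)/4)) = -86 + 46*((8*(-1)*(¼))*(-5 + 8*(-1)*(¼))) = -86 + 46*(-2*(-5 - 2)) = -86 + 46*(-2*(-7)) = -86 + 46*14 = -86 + 644 = 558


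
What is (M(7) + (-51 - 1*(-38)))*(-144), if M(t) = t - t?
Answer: 1872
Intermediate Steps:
M(t) = 0
(M(7) + (-51 - 1*(-38)))*(-144) = (0 + (-51 - 1*(-38)))*(-144) = (0 + (-51 + 38))*(-144) = (0 - 13)*(-144) = -13*(-144) = 1872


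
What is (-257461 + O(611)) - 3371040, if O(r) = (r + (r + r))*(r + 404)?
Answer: -1768006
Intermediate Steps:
O(r) = 3*r*(404 + r) (O(r) = (r + 2*r)*(404 + r) = (3*r)*(404 + r) = 3*r*(404 + r))
(-257461 + O(611)) - 3371040 = (-257461 + 3*611*(404 + 611)) - 3371040 = (-257461 + 3*611*1015) - 3371040 = (-257461 + 1860495) - 3371040 = 1603034 - 3371040 = -1768006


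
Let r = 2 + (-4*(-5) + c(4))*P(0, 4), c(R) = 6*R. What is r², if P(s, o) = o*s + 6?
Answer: 70756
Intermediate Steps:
P(s, o) = 6 + o*s
r = 266 (r = 2 + (-4*(-5) + 6*4)*(6 + 4*0) = 2 + (20 + 24)*(6 + 0) = 2 + 44*6 = 2 + 264 = 266)
r² = 266² = 70756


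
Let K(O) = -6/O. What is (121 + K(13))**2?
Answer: 2455489/169 ≈ 14530.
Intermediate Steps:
(121 + K(13))**2 = (121 - 6/13)**2 = (1567/13)**2 = 2455489/169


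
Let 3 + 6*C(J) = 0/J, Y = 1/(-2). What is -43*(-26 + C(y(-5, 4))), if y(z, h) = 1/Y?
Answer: 2279/2 ≈ 1139.5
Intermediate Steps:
Y = -½ ≈ -0.50000
y(z, h) = -2 (y(z, h) = 1/(-½) = -2)
C(J) = -½ (C(J) = -½ + (0/J)/6 = -½ + (⅙)*0 = -½ + 0 = -½)
-43*(-26 + C(y(-5, 4))) = -43*(-26 - ½) = -43*(-53/2) = 2279/2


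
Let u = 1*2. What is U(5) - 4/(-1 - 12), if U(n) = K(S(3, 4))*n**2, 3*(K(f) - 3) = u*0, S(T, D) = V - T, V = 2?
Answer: 979/13 ≈ 75.308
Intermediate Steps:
u = 2
S(T, D) = 2 - T
K(f) = 3 (K(f) = 3 + (2*0)/3 = 3 + (1/3)*0 = 3 + 0 = 3)
U(n) = 3*n**2
U(5) - 4/(-1 - 12) = 3*5**2 - 4/(-1 - 12) = 3*25 - 4/(-13) = 75 - 4*(-1/13) = 75 + 4/13 = 979/13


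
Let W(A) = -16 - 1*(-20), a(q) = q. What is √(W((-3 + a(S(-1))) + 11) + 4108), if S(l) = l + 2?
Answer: 4*√257 ≈ 64.125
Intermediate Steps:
S(l) = 2 + l
W(A) = 4 (W(A) = -16 + 20 = 4)
√(W((-3 + a(S(-1))) + 11) + 4108) = √(4 + 4108) = √4112 = 4*√257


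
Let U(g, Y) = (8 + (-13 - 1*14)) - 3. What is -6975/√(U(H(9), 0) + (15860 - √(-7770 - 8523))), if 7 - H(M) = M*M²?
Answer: -6975/√(15838 - I*√16293) ≈ -55.422 - 0.22333*I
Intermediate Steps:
H(M) = 7 - M³ (H(M) = 7 - M*M² = 7 - M³)
U(g, Y) = -22 (U(g, Y) = (8 + (-13 - 14)) - 3 = (8 - 27) - 3 = -19 - 3 = -22)
-6975/√(U(H(9), 0) + (15860 - √(-7770 - 8523))) = -6975/√(-22 + (15860 - √(-7770 - 8523))) = -6975/√(-22 + (15860 - √(-16293))) = -6975/√(-22 + (15860 - I*√16293)) = -6975/√(15838 - I*√16293)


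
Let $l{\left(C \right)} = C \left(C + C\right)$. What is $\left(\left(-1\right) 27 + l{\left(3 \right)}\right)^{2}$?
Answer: $81$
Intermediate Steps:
$l{\left(C \right)} = 2 C^{2}$ ($l{\left(C \right)} = C 2 C = 2 C^{2}$)
$\left(\left(-1\right) 27 + l{\left(3 \right)}\right)^{2} = \left(\left(-1\right) 27 + 2 \cdot 3^{2}\right)^{2} = \left(-27 + 2 \cdot 9\right)^{2} = \left(-27 + 18\right)^{2} = \left(-9\right)^{2} = 81$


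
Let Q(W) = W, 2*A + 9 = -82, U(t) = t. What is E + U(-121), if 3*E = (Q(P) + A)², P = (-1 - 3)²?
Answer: 2029/12 ≈ 169.08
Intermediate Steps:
P = 16 (P = (-4)² = 16)
A = -91/2 (A = -9/2 + (½)*(-82) = -9/2 - 41 = -91/2 ≈ -45.500)
E = 3481/12 (E = (16 - 91/2)²/3 = (-59/2)²/3 = (⅓)*(3481/4) = 3481/12 ≈ 290.08)
E + U(-121) = 3481/12 - 121 = 2029/12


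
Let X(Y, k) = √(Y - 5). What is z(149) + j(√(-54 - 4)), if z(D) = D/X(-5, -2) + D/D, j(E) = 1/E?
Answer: 1 - 149*I*√10/10 - I*√58/58 ≈ 1.0 - 47.249*I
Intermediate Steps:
X(Y, k) = √(-5 + Y)
z(D) = 1 - I*D*√10/10 (z(D) = D/(√(-5 - 5)) + D/D = D/(√(-10)) + 1 = D/((I*√10)) + 1 = D*(-I*√10/10) + 1 = -I*D*√10/10 + 1 = 1 - I*D*√10/10)
z(149) + j(√(-54 - 4)) = (1 - ⅒*I*149*√10) + 1/(√(-54 - 4)) = (1 - 149*I*√10/10) + 1/(√(-58)) = (1 - 149*I*√10/10) + 1/(I*√58) = (1 - 149*I*√10/10) - I*√58/58 = 1 - 149*I*√10/10 - I*√58/58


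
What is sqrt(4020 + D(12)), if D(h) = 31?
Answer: sqrt(4051) ≈ 63.647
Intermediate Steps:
sqrt(4020 + D(12)) = sqrt(4020 + 31) = sqrt(4051)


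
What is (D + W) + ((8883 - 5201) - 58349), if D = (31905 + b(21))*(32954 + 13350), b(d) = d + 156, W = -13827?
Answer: 1485456434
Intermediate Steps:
b(d) = 156 + d
D = 1485524928 (D = (31905 + (156 + 21))*(32954 + 13350) = (31905 + 177)*46304 = 32082*46304 = 1485524928)
(D + W) + ((8883 - 5201) - 58349) = (1485524928 - 13827) + ((8883 - 5201) - 58349) = 1485511101 + (3682 - 58349) = 1485511101 - 54667 = 1485456434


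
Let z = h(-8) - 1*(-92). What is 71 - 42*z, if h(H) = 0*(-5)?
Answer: -3793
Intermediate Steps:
h(H) = 0
z = 92 (z = 0 - 1*(-92) = 0 + 92 = 92)
71 - 42*z = 71 - 42*92 = 71 - 3864 = -3793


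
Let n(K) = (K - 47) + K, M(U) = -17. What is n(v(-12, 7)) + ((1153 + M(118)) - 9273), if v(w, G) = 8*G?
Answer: -8072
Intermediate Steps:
n(K) = -47 + 2*K (n(K) = (-47 + K) + K = -47 + 2*K)
n(v(-12, 7)) + ((1153 + M(118)) - 9273) = (-47 + 2*(8*7)) + ((1153 - 17) - 9273) = (-47 + 2*56) + (1136 - 9273) = (-47 + 112) - 8137 = 65 - 8137 = -8072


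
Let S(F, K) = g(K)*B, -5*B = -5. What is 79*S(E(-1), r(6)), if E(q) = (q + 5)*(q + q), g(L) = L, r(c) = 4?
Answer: 316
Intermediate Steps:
B = 1 (B = -⅕*(-5) = 1)
E(q) = 2*q*(5 + q) (E(q) = (5 + q)*(2*q) = 2*q*(5 + q))
S(F, K) = K (S(F, K) = K*1 = K)
79*S(E(-1), r(6)) = 79*4 = 316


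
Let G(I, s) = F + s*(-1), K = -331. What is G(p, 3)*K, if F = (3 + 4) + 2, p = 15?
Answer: -1986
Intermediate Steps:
F = 9 (F = 7 + 2 = 9)
G(I, s) = 9 - s (G(I, s) = 9 + s*(-1) = 9 - s)
G(p, 3)*K = (9 - 1*3)*(-331) = (9 - 3)*(-331) = 6*(-331) = -1986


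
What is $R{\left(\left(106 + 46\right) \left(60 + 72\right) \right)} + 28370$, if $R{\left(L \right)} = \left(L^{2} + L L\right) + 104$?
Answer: $805156666$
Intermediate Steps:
$R{\left(L \right)} = 104 + 2 L^{2}$ ($R{\left(L \right)} = \left(L^{2} + L^{2}\right) + 104 = 2 L^{2} + 104 = 104 + 2 L^{2}$)
$R{\left(\left(106 + 46\right) \left(60 + 72\right) \right)} + 28370 = \left(104 + 2 \left(\left(106 + 46\right) \left(60 + 72\right)\right)^{2}\right) + 28370 = \left(104 + 2 \left(152 \cdot 132\right)^{2}\right) + 28370 = \left(104 + 2 \cdot 20064^{2}\right) + 28370 = \left(104 + 2 \cdot 402564096\right) + 28370 = \left(104 + 805128192\right) + 28370 = 805128296 + 28370 = 805156666$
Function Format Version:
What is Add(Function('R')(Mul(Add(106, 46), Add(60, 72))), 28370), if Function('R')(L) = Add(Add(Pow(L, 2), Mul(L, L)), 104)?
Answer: 805156666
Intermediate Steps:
Function('R')(L) = Add(104, Mul(2, Pow(L, 2))) (Function('R')(L) = Add(Add(Pow(L, 2), Pow(L, 2)), 104) = Add(Mul(2, Pow(L, 2)), 104) = Add(104, Mul(2, Pow(L, 2))))
Add(Function('R')(Mul(Add(106, 46), Add(60, 72))), 28370) = Add(Add(104, Mul(2, Pow(Mul(Add(106, 46), Add(60, 72)), 2))), 28370) = Add(Add(104, Mul(2, Pow(Mul(152, 132), 2))), 28370) = Add(Add(104, Mul(2, Pow(20064, 2))), 28370) = Add(Add(104, Mul(2, 402564096)), 28370) = Add(Add(104, 805128192), 28370) = Add(805128296, 28370) = 805156666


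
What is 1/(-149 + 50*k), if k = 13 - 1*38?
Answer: -1/1399 ≈ -0.00071480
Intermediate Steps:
k = -25 (k = 13 - 38 = -25)
1/(-149 + 50*k) = 1/(-149 + 50*(-25)) = 1/(-149 - 1250) = 1/(-1399) = -1/1399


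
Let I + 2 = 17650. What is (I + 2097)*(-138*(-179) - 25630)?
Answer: -18323360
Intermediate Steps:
I = 17648 (I = -2 + 17650 = 17648)
(I + 2097)*(-138*(-179) - 25630) = (17648 + 2097)*(-138*(-179) - 25630) = 19745*(24702 - 25630) = 19745*(-928) = -18323360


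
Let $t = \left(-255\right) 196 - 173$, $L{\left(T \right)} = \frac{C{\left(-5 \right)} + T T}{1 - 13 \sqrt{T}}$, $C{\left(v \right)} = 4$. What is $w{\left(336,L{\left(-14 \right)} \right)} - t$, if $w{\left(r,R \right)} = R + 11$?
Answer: $\frac{4 \left(12591 i + 163033 \sqrt{14}\right)}{i + 13 \sqrt{14}} \approx 50164.0 + 4.11 i$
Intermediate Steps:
$L{\left(T \right)} = \frac{4 + T^{2}}{1 - 13 \sqrt{T}}$ ($L{\left(T \right)} = \frac{4 + T T}{1 - 13 \sqrt{T}} = \frac{4 + T^{2}}{1 - 13 \sqrt{T}}$)
$w{\left(r,R \right)} = 11 + R$
$t = -50153$ ($t = -49980 - 173 = -50153$)
$w{\left(336,L{\left(-14 \right)} \right)} - t = \left(11 + \frac{-4 - \left(-14\right)^{2}}{-1 + 13 \sqrt{-14}}\right) - -50153 = \left(11 + \frac{-4 - 196}{-1 + 13 i \sqrt{14}}\right) + 50153 = \left(11 + \frac{1}{-1 + 13 i \sqrt{14}} \left(-200\right)\right) + 50153 = \left(11 - \frac{200}{-1 + 13 i \sqrt{14}}\right) + 50153 = 50164 - \frac{200}{-1 + 13 i \sqrt{14}}$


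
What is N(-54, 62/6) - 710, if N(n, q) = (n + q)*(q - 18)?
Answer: -3377/9 ≈ -375.22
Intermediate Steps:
N(n, q) = (-18 + q)*(n + q) (N(n, q) = (n + q)*(-18 + q) = (-18 + q)*(n + q))
N(-54, 62/6) - 710 = ((62/6)² - 18*(-54) - 1116/6 - 3348/6) - 710 = ((62*(⅙))² + 972 - 1116/6 - 3348/6) - 710 = ((31/3)² + 972 - 18*31/3 - 54*31/3) - 710 = (961/9 + 972 - 186 - 558) - 710 = 3013/9 - 710 = -3377/9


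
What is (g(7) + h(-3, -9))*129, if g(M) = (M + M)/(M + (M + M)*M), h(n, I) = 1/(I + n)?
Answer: 129/20 ≈ 6.4500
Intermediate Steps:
g(M) = 2*M/(M + 2*M**2) (g(M) = (2*M)/(M + (2*M)*M) = (2*M)/(M + 2*M**2) = 2*M/(M + 2*M**2))
(g(7) + h(-3, -9))*129 = (2/(1 + 2*7) + 1/(-9 - 3))*129 = (2/(1 + 14) + 1/(-12))*129 = (2/15 - 1/12)*129 = (1/20)*129 = 129/20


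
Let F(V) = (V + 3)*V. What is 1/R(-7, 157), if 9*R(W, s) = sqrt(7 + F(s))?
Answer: 9*sqrt(25127)/25127 ≈ 0.056777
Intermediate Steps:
F(V) = V*(3 + V) (F(V) = (3 + V)*V = V*(3 + V))
R(W, s) = sqrt(7 + s*(3 + s))/9
1/R(-7, 157) = 1/(sqrt(7 + 157*(3 + 157))/9) = 1/(sqrt(7 + 157*160)/9) = 1/(sqrt(7 + 25120)/9) = 1/(sqrt(25127)/9) = 9*sqrt(25127)/25127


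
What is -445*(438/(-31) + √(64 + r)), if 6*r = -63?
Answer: 194910/31 - 445*√214/2 ≈ 3032.5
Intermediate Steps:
r = -21/2 (r = (⅙)*(-63) = -21/2 ≈ -10.500)
-445*(438/(-31) + √(64 + r)) = -445*(438/(-31) + √(64 - 21/2)) = -445*(438*(-1/31) + √(107/2)) = -445*(-438/31 + √214/2) = 194910/31 - 445*√214/2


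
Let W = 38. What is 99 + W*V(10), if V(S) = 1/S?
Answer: 514/5 ≈ 102.80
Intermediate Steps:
99 + W*V(10) = 99 + 38/10 = 99 + 38*(⅒) = 99 + 19/5 = 514/5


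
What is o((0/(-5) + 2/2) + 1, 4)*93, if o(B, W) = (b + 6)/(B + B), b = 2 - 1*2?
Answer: 279/2 ≈ 139.50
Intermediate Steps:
b = 0 (b = 2 - 2 = 0)
o(B, W) = 3/B (o(B, W) = (0 + 6)/(B + B) = 6/((2*B)) = 6*(1/(2*B)) = 3/B)
o((0/(-5) + 2/2) + 1, 4)*93 = (3/((0/(-5) + 2/2) + 1))*93 = (3/((0*(-⅕) + 2*(½)) + 1))*93 = (3/((0 + 1) + 1))*93 = (3/(1 + 1))*93 = (3/2)*93 = 279/2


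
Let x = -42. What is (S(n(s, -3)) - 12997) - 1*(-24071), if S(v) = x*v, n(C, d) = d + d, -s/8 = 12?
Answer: 11326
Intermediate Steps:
s = -96 (s = -8*12 = -96)
n(C, d) = 2*d
S(v) = -42*v
(S(n(s, -3)) - 12997) - 1*(-24071) = (-84*(-3) - 12997) - 1*(-24071) = (-42*(-6) - 12997) + 24071 = (252 - 12997) + 24071 = -12745 + 24071 = 11326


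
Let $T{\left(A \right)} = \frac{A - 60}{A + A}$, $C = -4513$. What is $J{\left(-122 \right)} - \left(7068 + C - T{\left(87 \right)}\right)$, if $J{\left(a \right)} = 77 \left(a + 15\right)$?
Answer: $- \frac{626043}{58} \approx -10794.0$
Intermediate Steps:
$T{\left(A \right)} = \frac{-60 + A}{2 A}$
$J{\left(a \right)} = 1155 + 77 a$ ($J{\left(a \right)} = 77 \left(15 + a\right) = 1155 + 77 a$)
$J{\left(-122 \right)} - \left(7068 + C - T{\left(87 \right)}\right) = \left(1155 + 77 \left(-122\right)\right) - \left(2555 - \frac{-60 + 87}{2 \cdot 87}\right) = \left(1155 - 9394\right) - \left(2555 - \frac{9}{58}\right) = -8239 + \left(\left(\frac{9}{58} + 4647\right) - 7202\right) = -8239 + \left(\frac{269535}{58} - 7202\right) = -8239 - \frac{148181}{58} = - \frac{626043}{58}$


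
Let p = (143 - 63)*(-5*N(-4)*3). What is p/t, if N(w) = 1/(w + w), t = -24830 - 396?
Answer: -75/12613 ≈ -0.0059462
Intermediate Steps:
t = -25226
N(w) = 1/(2*w)
p = 150 (p = (143 - 63)*(-5/(2*(-4))*3) = 80*(-5*(-1)/(2*4)*3) = 80*(-5*(-1/8)*3) = 80*((5/8)*3) = 80*(15/8) = 150)
p/t = 150/(-25226) = 150*(-1/25226) = -75/12613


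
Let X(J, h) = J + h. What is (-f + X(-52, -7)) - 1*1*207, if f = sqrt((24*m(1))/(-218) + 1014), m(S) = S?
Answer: -266 - sqrt(12046026)/109 ≈ -297.84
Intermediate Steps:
f = sqrt(12046026)/109 (f = sqrt((24*1)/(-218) + 1014) = sqrt(24*(-1/218) + 1014) = sqrt(-12/109 + 1014) = sqrt(110514/109) = sqrt(12046026)/109 ≈ 31.842)
(-f + X(-52, -7)) - 1*1*207 = (-sqrt(12046026)/109 + (-52 - 7)) - 1*1*207 = (-sqrt(12046026)/109 - 59) - 1*207 = (-59 - sqrt(12046026)/109) - 207 = -266 - sqrt(12046026)/109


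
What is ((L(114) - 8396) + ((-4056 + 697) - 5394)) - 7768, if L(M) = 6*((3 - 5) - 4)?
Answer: -24953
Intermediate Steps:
L(M) = -36 (L(M) = 6*(-2 - 4) = 6*(-6) = -36)
((L(114) - 8396) + ((-4056 + 697) - 5394)) - 7768 = ((-36 - 8396) + ((-4056 + 697) - 5394)) - 7768 = (-8432 + (-3359 - 5394)) - 7768 = (-8432 - 8753) - 7768 = -17185 - 7768 = -24953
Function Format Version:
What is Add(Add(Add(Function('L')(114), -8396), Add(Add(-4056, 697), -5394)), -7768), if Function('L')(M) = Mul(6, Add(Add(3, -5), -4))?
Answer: -24953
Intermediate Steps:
Function('L')(M) = -36 (Function('L')(M) = Mul(6, Add(-2, -4)) = Mul(6, -6) = -36)
Add(Add(Add(Function('L')(114), -8396), Add(Add(-4056, 697), -5394)), -7768) = Add(Add(Add(-36, -8396), Add(Add(-4056, 697), -5394)), -7768) = Add(Add(-8432, Add(-3359, -5394)), -7768) = Add(Add(-8432, -8753), -7768) = Add(-17185, -7768) = -24953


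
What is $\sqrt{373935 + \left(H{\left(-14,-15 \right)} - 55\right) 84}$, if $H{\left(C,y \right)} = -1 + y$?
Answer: $\sqrt{367971} \approx 606.61$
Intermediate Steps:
$\sqrt{373935 + \left(H{\left(-14,-15 \right)} - 55\right) 84} = \sqrt{373935 + \left(\left(-1 - 15\right) - 55\right) 84} = \sqrt{373935 + \left(-16 - 55\right) 84} = \sqrt{373935 - 5964} = \sqrt{367971}$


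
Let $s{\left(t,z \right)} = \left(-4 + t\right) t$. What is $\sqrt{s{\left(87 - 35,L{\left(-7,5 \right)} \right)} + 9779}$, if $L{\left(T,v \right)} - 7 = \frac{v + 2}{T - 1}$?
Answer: $5 \sqrt{491} \approx 110.79$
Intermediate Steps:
$L{\left(T,v \right)} = 7 + \frac{2 + v}{-1 + T}$ ($L{\left(T,v \right)} = 7 + \frac{v + 2}{T - 1} = 7 + \frac{2 + v}{-1 + T}$)
$s{\left(t,z \right)} = t \left(-4 + t\right)$
$\sqrt{s{\left(87 - 35,L{\left(-7,5 \right)} \right)} + 9779} = \sqrt{\left(87 - 35\right) \left(-4 + \left(87 - 35\right)\right) + 9779} = \sqrt{52 \left(-4 + 52\right) + 9779} = \sqrt{52 \cdot 48 + 9779} = \sqrt{2496 + 9779} = \sqrt{12275} = 5 \sqrt{491}$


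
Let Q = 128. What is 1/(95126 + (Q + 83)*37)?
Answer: 1/102933 ≈ 9.7151e-6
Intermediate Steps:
1/(95126 + (Q + 83)*37) = 1/(95126 + (128 + 83)*37) = 1/(95126 + 211*37) = 1/(95126 + 7807) = 1/102933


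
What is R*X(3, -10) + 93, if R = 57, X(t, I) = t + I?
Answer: -306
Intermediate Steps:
X(t, I) = I + t
R*X(3, -10) + 93 = 57*(-10 + 3) + 93 = 57*(-7) + 93 = -399 + 93 = -306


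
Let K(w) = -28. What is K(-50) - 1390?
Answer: -1418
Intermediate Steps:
K(-50) - 1390 = -28 - 1390 = -1418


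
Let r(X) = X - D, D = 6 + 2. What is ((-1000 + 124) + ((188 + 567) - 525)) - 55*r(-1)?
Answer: -151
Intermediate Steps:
D = 8
r(X) = -8 + X (r(X) = X - 1*8 = X - 8 = -8 + X)
((-1000 + 124) + ((188 + 567) - 525)) - 55*r(-1) = ((-1000 + 124) + ((188 + 567) - 525)) - 55*(-8 - 1) = (-876 + (755 - 525)) - 55*(-9) = (-876 + 230) + 495 = -646 + 495 = -151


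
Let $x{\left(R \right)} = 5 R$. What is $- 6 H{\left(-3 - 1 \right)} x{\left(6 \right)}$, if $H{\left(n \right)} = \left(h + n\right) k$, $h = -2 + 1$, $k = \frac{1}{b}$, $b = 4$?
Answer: $225$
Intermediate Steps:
$k = \frac{1}{4} \approx 0.25$
$h = -1$
$H{\left(n \right)} = - \frac{1}{4} + \frac{n}{4}$ ($H{\left(n \right)} = \left(-1 + n\right) \frac{1}{4} = - \frac{1}{4} + \frac{n}{4}$)
$- 6 H{\left(-3 - 1 \right)} x{\left(6 \right)} = - 6 \left(- \frac{1}{4} + \frac{-3 - 1}{4}\right) 5 \cdot 6 = - 6 \left(- \frac{1}{4} + \frac{-3 - 1}{4}\right) 30 = - 6 \left(- \frac{1}{4} + \frac{1}{4} \left(-4\right)\right) 30 = - 6 \left(- \frac{1}{4} - 1\right) 30 = \left(-6\right) \left(- \frac{5}{4}\right) 30 = \frac{15}{2} \cdot 30 = 225$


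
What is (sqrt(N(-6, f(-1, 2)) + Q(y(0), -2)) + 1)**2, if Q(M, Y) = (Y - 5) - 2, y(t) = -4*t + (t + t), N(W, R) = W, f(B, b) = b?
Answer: (1 + I*sqrt(15))**2 ≈ -14.0 + 7.746*I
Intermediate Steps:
y(t) = -2*t (y(t) = -4*t + 2*t = -2*t)
Q(M, Y) = -7 + Y (Q(M, Y) = (-5 + Y) - 2 = -7 + Y)
(sqrt(N(-6, f(-1, 2)) + Q(y(0), -2)) + 1)**2 = (sqrt(-6 + (-7 - 2)) + 1)**2 = (sqrt(-6 - 9) + 1)**2 = (sqrt(-15) + 1)**2 = (I*sqrt(15) + 1)**2 = (1 + I*sqrt(15))**2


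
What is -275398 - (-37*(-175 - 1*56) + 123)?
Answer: -284068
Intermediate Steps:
-275398 - (-37*(-175 - 1*56) + 123) = -275398 - (-37*(-175 - 56) + 123) = -275398 - (-37*(-231) + 123) = -275398 - (8547 + 123) = -275398 - 1*8670 = -275398 - 8670 = -284068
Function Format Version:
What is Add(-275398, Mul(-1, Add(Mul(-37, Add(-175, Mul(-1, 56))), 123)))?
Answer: -284068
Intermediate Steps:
Add(-275398, Mul(-1, Add(Mul(-37, Add(-175, Mul(-1, 56))), 123))) = Add(-275398, Mul(-1, Add(Mul(-37, Add(-175, -56)), 123))) = Add(-275398, Mul(-1, Add(Mul(-37, -231), 123))) = Add(-275398, Mul(-1, Add(8547, 123))) = Add(-275398, Mul(-1, 8670)) = Add(-275398, -8670) = -284068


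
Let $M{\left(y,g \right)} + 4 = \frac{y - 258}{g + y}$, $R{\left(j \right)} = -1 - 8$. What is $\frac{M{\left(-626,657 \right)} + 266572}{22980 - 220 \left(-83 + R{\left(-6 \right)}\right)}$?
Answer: $\frac{2065681}{334955} \approx 6.167$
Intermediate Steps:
$R{\left(j \right)} = -9$
$M{\left(y,g \right)} = -4 + \frac{-258 + y}{g + y}$ ($M{\left(y,g \right)} = -4 + \frac{y - 258}{g + y} = -4 + \frac{-258 + y}{g + y}$)
$\frac{M{\left(-626,657 \right)} + 266572}{22980 - 220 \left(-83 + R{\left(-6 \right)}\right)} = \frac{\frac{-258 - 2628 - -1878}{657 - 626} + 266572}{22980 - 220 \left(-83 - 9\right)} = \frac{\frac{-258 - 2628 + 1878}{31} + 266572}{22980 - -20240} = \frac{\frac{1}{31} \left(-1008\right) + 266572}{22980 + 20240} = \frac{- \frac{1008}{31} + 266572}{43220} = \frac{8262724}{31} \cdot \frac{1}{43220} = \frac{2065681}{334955}$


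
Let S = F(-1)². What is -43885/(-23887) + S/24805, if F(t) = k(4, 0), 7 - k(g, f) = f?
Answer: 1089737888/592517035 ≈ 1.8392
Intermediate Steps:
k(g, f) = 7 - f
F(t) = 7 (F(t) = 7 - 1*0 = 7 + 0 = 7)
S = 49 (S = 7² = 49)
-43885/(-23887) + S/24805 = -43885/(-23887) + 49/24805 = -43885*(-1/23887) + 49*(1/24805) = 43885/23887 + 49/24805 = 1089737888/592517035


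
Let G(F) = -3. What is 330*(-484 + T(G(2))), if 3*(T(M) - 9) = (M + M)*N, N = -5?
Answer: -153450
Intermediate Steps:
T(M) = 9 - 10*M/3 (T(M) = 9 + ((M + M)*(-5))/3 = 9 + ((2*M)*(-5))/3 = 9 + (-10*M)/3 = 9 - 10*M/3)
330*(-484 + T(G(2))) = 330*(-484 + (9 - 10/3*(-3))) = 330*(-484 + (9 + 10)) = 330*(-484 + 19) = 330*(-465) = -153450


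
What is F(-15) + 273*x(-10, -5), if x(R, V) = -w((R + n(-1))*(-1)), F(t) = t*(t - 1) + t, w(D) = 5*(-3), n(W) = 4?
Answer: 4320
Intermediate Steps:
w(D) = -15
F(t) = t + t*(-1 + t) (F(t) = t*(-1 + t) + t = t + t*(-1 + t))
x(R, V) = 15 (x(R, V) = -1*(-15) = 15)
F(-15) + 273*x(-10, -5) = (-15)² + 273*15 = 225 + 4095 = 4320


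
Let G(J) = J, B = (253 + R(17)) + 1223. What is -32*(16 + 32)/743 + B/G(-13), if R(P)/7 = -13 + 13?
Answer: -1116636/9659 ≈ -115.61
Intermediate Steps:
R(P) = 0 (R(P) = 7*(-13 + 13) = 7*0 = 0)
B = 1476 (B = (253 + 0) + 1223 = 253 + 1223 = 1476)
-32*(16 + 32)/743 + B/G(-13) = -32*(16 + 32)/743 + 1476/(-13) = -32*48*(1/743) + 1476*(-1/13) = -1536*1/743 - 1476/13 = -1536/743 - 1476/13 = -1116636/9659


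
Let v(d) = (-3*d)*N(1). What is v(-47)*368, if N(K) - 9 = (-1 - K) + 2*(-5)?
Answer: -155664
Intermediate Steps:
N(K) = -2 - K (N(K) = 9 + ((-1 - K) + 2*(-5)) = 9 + ((-1 - K) - 10) = 9 + (-11 - K) = -2 - K)
v(d) = 9*d (v(d) = (-3*d)*(-2 - 1*1) = (-3*d)*(-2 - 1) = -3*d*(-3) = 9*d)
v(-47)*368 = (9*(-47))*368 = -423*368 = -155664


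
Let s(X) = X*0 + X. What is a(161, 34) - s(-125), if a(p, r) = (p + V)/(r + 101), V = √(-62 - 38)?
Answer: 17036/135 + 2*I/27 ≈ 126.19 + 0.074074*I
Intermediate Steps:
s(X) = X (s(X) = 0 + X = X)
V = 10*I (V = √(-100) = 10*I ≈ 10.0*I)
a(p, r) = (p + 10*I)/(101 + r) (a(p, r) = (p + 10*I)/(r + 101) = (p + 10*I)/(101 + r))
a(161, 34) - s(-125) = (161 + 10*I)/(101 + 34) - 1*(-125) = (161 + 10*I)/135 + 125 = (161/135 + 2*I/27) + 125 = 17036/135 + 2*I/27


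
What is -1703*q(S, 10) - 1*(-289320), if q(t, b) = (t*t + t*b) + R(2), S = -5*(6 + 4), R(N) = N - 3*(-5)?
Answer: -3145631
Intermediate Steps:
R(N) = 15 + N (R(N) = N + 15 = 15 + N)
S = -50 (S = -5*10 = -50)
q(t, b) = 17 + t² + b*t (q(t, b) = (t*t + t*b) + (15 + 2) = (t² + b*t) + 17 = 17 + t² + b*t)
-1703*q(S, 10) - 1*(-289320) = -1703*(17 + (-50)² + 10*(-50)) - 1*(-289320) = -1703*(17 + 2500 - 500) + 289320 = -1703*2017 + 289320 = -3434951 + 289320 = -3145631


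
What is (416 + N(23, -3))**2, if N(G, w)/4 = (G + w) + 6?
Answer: 270400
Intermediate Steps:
N(G, w) = 24 + 4*G + 4*w (N(G, w) = 4*((G + w) + 6) = 4*(6 + G + w) = 24 + 4*G + 4*w)
(416 + N(23, -3))**2 = (416 + (24 + 4*23 + 4*(-3)))**2 = (416 + (24 + 92 - 12))**2 = (416 + 104)**2 = 520**2 = 270400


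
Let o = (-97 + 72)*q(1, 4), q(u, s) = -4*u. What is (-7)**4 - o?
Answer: 2301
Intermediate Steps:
q(u, s) = -4*u
o = 100 (o = (-97 + 72)*(-4*1) = -25*(-4) = 100)
(-7)**4 - o = (-7)**4 - 1*100 = 2401 - 100 = 2301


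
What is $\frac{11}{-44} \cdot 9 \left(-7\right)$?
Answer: $\frac{63}{4} \approx 15.75$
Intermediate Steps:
$\frac{11}{-44} \cdot 9 \left(-7\right) = 11 \left(- \frac{1}{44}\right) 9 \left(-7\right) = \left(- \frac{1}{4}\right) 9 \left(-7\right) = \left(- \frac{9}{4}\right) \left(-7\right) = \frac{63}{4}$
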